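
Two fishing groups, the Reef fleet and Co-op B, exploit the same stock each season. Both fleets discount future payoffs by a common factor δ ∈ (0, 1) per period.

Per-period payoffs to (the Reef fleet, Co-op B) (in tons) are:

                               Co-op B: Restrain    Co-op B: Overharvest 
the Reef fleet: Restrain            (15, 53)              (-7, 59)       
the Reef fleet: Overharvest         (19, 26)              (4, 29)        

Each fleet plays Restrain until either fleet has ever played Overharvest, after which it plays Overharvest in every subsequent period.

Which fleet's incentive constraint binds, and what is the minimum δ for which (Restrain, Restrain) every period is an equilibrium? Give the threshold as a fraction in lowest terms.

the Reef fleet; δ ≥ 4/15

the Reef fleet's threshold: (19−15)/(19−4) = 4/15.
Co-op B's threshold: (59−53)/(59−29) = 1/5.
4/15 > 1/5, so the Reef fleet binds and δ* = 4/15.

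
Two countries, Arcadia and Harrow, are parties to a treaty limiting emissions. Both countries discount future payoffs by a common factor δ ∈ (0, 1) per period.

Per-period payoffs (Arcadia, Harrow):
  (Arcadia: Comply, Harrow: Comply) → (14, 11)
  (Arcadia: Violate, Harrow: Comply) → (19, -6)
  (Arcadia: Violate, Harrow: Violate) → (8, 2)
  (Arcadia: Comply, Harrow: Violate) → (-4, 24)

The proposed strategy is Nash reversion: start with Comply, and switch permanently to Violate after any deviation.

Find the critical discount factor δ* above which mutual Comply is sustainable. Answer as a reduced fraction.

13/22

For Arcadia: deviation gain 19−14 = 5, per-period punishment loss 14−8 = 6. IC gives δ ≥ 5/11.
For Harrow: gain 13, loss 9 per period, so δ ≥ 13/22.
The tighter constraint is Harrow's, so cooperation needs δ ≥ 13/22.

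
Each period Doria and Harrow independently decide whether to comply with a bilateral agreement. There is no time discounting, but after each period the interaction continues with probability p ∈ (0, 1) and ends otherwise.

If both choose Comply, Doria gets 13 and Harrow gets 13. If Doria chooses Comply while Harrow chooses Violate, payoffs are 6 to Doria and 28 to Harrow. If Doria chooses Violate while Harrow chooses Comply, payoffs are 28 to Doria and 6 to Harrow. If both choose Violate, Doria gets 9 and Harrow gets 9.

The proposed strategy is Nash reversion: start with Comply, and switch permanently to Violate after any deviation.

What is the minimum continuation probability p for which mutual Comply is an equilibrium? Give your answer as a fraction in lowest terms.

Expected cooperation value is 13 + p·13 + p²·13 + … = 13/(1−p); deviation gives 28 + p·9/(1−p).
13 ≥ 28(1−p) + 9p ⇒ 19p ≥ 15 ⇒ p ≥ 15/19.

15/19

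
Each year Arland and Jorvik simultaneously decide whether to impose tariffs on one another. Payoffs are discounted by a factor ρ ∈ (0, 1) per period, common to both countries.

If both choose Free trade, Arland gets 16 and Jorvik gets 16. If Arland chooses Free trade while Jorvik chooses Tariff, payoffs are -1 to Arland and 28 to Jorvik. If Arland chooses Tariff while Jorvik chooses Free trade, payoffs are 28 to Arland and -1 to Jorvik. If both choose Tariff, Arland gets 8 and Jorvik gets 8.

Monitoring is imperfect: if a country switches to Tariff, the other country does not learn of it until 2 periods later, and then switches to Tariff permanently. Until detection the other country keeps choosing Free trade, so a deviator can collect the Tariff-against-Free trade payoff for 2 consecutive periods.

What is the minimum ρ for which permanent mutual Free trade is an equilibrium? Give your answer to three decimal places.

0.775

The best deviation is to choose Tariff for all 2 undetected periods, earning 28 each, then 8 forever once detected.
Deviation value: 28(1−ρ^2)/(1−ρ) + 8ρ^2/(1−ρ); cooperation value: 16/(1−ρ).
IC: 16 ≥ 28(1−ρ^2) + 8ρ^2 = 28 − 20ρ^2.
So ρ^2 ≥ 12/20 = 3/5, giving ρ ≥ (3/5)^(1/2) ≈ 0.775.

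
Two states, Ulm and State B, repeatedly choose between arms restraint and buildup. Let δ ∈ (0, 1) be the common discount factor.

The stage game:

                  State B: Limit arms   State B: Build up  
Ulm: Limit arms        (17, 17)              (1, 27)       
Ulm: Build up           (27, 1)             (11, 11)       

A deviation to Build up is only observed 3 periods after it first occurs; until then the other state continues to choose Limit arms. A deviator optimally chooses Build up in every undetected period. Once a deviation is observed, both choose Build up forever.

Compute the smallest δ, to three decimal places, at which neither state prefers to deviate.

Deviating for the 3 undetected periods gains 27−17 = 10 per period over cooperation, then loses 17−11 = 6 per period forever once punishment starts.
Gain: 10(1 + δ + … + δ^2); loss: 6·δ^3/(1−δ).
No profitable deviation ⇔ 10(1−δ^3) ≤ 6·δ^3, i.e. δ^3 ≥ 10/(10+6) = 5/8.
Hence δ ≥ (5/8)^(1/3) ≈ 0.855.

0.855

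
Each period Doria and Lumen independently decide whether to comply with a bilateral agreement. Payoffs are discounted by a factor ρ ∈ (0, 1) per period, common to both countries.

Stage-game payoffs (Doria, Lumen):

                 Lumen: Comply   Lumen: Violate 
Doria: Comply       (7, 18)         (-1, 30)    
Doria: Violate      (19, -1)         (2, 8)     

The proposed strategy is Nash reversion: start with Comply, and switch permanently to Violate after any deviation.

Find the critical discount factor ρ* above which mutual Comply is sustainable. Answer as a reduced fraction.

12/17

Doria: cooperation gives 7 each period; deviation gives 19 once then 2 forever.
  7/(1−ρ) ≥ 19 + 2ρ/(1−ρ) ⇒ ρ ≥ 12/17.
Lumen: cooperation gives 18 each period; deviation gives 30 once then 8 forever.
  ρ ≥ 12/22 = 6/11.
Both must hold, so the binding constraint is Doria's: ρ ≥ 12/17.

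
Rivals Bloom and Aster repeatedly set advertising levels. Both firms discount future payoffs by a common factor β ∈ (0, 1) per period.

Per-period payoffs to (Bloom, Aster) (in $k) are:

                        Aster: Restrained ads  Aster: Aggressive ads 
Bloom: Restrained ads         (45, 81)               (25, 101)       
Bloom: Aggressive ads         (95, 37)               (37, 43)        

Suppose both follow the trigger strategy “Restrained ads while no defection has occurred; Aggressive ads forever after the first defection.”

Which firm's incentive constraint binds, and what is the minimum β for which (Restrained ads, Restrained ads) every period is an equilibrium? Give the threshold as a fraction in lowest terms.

For Bloom: deviation gain 95−45 = 50, per-period punishment loss 45−37 = 8. IC gives β ≥ 50/58 = 25/29.
For Aster: gain 20, loss 38 per period, so β ≥ 20/58 = 10/29.
The tighter constraint is Bloom's, so cooperation needs β ≥ 25/29.

Bloom; β ≥ 25/29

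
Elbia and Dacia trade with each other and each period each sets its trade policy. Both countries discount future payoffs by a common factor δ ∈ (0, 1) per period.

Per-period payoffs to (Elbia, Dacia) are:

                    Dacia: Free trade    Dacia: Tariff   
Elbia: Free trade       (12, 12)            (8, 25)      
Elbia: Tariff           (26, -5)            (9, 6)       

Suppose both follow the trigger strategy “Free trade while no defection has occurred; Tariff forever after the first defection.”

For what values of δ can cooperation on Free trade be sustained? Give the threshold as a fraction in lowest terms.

14/17

Elbia's threshold: (26−12)/(26−9) = 14/17.
Dacia's threshold: (25−12)/(25−6) = 13/19.
14/17 > 13/19, so Elbia binds and δ* = 14/17.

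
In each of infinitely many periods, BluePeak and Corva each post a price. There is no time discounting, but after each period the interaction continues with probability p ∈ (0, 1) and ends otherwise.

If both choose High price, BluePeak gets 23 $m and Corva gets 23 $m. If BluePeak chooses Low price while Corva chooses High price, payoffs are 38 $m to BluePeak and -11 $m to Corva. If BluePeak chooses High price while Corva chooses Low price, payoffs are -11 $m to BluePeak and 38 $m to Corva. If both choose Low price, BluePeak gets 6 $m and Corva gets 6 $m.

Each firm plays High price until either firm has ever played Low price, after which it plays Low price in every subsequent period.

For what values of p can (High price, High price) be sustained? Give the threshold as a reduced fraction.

With no time discounting, the continuation probability p plays the role of the discount factor.
Grim-trigger IC: 23/(1−p) ≥ 38 + 6p/(1−p) ⇒ p ≥ (38−23)/(38−6) = 15/32.

15/32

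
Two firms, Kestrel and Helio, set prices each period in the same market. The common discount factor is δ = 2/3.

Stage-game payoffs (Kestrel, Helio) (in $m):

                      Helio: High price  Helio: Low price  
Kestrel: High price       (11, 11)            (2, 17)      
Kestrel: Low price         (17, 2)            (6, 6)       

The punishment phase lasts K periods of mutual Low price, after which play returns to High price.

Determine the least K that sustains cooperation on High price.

3

Need Σ_{k=1}^{K} δ^k ≥ (17−11)/(11−6) = 1.2000 at δ = 2/3.
At K = 2 the sum is 1.1111 < 1.2000; at K = 3 it is 1.4074 ≥ 1.2000.
So the minimum punishment length is K = 3.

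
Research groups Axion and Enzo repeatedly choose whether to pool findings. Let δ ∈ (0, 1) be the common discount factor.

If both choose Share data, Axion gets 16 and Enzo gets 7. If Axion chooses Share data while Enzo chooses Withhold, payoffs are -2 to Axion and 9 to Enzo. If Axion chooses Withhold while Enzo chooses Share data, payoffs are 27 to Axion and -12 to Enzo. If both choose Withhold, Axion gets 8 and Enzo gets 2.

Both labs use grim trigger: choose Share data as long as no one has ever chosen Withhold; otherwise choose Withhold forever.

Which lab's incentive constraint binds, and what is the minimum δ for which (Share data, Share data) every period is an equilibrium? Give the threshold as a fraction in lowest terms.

Axion: cooperation gives 16 each period; deviation gives 27 once then 8 forever.
  16/(1−δ) ≥ 27 + 8δ/(1−δ) ⇒ δ ≥ 11/19.
Enzo: cooperation gives 7 each period; deviation gives 9 once then 2 forever.
  δ ≥ 2/7.
Both must hold, so the binding constraint is Axion's: δ ≥ 11/19.

Axion; δ ≥ 11/19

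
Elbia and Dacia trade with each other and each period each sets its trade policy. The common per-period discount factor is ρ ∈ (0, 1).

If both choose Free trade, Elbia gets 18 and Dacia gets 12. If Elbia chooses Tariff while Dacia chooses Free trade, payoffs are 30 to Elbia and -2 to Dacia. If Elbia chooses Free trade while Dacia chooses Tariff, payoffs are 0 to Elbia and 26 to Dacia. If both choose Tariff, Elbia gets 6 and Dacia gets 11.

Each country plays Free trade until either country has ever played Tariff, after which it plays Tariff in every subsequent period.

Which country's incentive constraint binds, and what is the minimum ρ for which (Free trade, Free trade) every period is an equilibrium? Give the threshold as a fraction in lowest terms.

Elbia's threshold: (30−18)/(30−6) = 1/2.
Dacia's threshold: (26−12)/(26−11) = 14/15.
1/2 < 14/15, so Dacia binds and ρ* = 14/15.

Dacia; ρ ≥ 14/15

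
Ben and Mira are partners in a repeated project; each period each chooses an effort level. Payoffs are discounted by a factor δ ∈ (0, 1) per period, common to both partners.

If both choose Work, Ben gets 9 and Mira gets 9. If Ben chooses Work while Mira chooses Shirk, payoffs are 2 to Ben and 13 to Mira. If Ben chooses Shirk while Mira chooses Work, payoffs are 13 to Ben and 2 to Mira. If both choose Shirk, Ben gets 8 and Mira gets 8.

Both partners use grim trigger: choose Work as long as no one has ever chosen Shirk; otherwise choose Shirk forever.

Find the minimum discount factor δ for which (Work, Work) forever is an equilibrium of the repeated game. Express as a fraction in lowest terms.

One-period gain from deviating is 13 − 9 = 4. The loss is 9 − 8 = 1 in every subsequent period, with present value 1·δ/(1−δ).
Deviation is unprofitable when 1·δ/(1−δ) ≥ 4, i.e. δ/(1−δ) ≥ 4.
Equivalently δ ≥ 4/(4+1) = 4/5.

4/5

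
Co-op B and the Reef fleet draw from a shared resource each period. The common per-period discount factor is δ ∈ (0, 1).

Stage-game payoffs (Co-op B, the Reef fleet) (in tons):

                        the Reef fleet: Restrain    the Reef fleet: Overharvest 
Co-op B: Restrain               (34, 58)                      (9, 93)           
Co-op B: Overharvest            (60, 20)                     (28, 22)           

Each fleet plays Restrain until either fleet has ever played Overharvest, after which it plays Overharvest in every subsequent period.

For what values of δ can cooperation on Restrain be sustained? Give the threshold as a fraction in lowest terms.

13/16

Co-op B's threshold: (60−34)/(60−28) = 13/16.
the Reef fleet's threshold: (93−58)/(93−22) = 35/71.
13/16 > 35/71, so Co-op B binds and δ* = 13/16.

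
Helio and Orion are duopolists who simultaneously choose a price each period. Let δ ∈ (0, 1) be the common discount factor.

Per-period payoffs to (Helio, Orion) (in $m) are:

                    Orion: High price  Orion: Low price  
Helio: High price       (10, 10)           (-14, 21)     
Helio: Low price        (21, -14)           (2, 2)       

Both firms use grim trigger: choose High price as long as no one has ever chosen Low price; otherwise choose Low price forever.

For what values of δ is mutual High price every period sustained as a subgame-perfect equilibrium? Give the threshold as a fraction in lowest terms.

11/19

One-period gain from deviating is 21 − 10 = 11. The loss is 10 − 2 = 8 in every subsequent period, with present value 8·δ/(1−δ).
Deviation is unprofitable when 8·δ/(1−δ) ≥ 11, i.e. δ/(1−δ) ≥ 11/8.
Equivalently δ ≥ 11/(11+8) = 11/19.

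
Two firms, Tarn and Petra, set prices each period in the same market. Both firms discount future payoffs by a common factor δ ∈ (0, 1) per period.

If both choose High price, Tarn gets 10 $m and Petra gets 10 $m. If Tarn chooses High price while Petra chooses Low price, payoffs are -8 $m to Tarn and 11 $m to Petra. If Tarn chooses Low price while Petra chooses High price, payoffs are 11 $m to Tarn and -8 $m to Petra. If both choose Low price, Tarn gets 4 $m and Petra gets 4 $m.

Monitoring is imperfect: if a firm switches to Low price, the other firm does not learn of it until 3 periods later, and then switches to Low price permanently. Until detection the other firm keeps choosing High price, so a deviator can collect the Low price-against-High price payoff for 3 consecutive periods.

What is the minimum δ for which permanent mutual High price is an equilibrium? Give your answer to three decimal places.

Deviating for the 3 undetected periods gains 11−10 = 1 per period over cooperation, then loses 10−4 = 6 per period forever once punishment starts.
Gain: 1(1 + δ + … + δ^2); loss: 6·δ^3/(1−δ).
No profitable deviation ⇔ 1(1−δ^3) ≤ 6·δ^3, i.e. δ^3 ≥ 1/(1+6) = 1/7.
Hence δ ≥ (1/7)^(1/3) ≈ 0.523.

0.523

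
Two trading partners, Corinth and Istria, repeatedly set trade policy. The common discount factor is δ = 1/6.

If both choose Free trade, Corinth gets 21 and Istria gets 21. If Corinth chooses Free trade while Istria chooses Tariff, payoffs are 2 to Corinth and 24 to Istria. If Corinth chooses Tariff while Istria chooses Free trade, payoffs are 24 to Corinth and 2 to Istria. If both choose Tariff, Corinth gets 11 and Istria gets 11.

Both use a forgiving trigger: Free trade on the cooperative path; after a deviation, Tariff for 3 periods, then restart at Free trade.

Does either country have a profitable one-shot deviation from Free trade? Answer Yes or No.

A one-shot deviation gives 24 now, then 11 for 3 periods, then back to 21.
Gain from deviating: (24−21) today; loss: (21−11) in each of the next 3 periods.
No-deviation condition: (21−11)(δ+…+δ^3) ≥ 24−21, i.e. δ+…+δ^3 ≥ 3/10.
At δ = 1/6: δ+…+δ^3 = 0.1991 < 0.3000.
So cooperation is not sustainable.

Yes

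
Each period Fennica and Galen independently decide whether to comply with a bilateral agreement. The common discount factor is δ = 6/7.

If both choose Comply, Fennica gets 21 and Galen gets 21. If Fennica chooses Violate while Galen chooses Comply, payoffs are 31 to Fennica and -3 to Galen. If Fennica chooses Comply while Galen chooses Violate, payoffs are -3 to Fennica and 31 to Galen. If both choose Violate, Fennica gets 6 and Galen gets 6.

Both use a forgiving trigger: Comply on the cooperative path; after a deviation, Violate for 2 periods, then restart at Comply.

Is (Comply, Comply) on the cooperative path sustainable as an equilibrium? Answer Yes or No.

Yes

IC: δ+…+δ^2 ≥ (31−21)/(21−6) = 2/3.
At δ = 6/7: partial sum = 1.5918 ≥ 0.6667. Cooperation sustainable.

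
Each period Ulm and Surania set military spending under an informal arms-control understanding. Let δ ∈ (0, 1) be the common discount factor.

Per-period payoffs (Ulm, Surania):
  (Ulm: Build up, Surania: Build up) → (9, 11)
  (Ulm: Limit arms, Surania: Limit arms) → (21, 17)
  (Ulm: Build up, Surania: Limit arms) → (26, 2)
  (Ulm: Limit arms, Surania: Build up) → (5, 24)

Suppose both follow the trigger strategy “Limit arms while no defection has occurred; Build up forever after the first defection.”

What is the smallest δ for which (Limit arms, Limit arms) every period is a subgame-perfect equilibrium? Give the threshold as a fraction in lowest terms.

7/13

Ulm: cooperation gives 21 each period; deviation gives 26 once then 9 forever.
  21/(1−δ) ≥ 26 + 9δ/(1−δ) ⇒ δ ≥ 5/17.
Surania: cooperation gives 17 each period; deviation gives 24 once then 11 forever.
  δ ≥ 7/13.
Both must hold, so the binding constraint is Surania's: δ ≥ 7/13.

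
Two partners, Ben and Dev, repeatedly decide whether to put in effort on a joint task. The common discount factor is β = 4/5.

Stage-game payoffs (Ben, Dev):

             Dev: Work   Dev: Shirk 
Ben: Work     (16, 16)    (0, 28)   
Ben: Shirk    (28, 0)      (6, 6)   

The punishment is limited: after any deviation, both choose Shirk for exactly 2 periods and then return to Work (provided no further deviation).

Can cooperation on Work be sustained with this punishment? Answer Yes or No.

Yes

A one-shot deviation gives 28 now, then 6 for 2 periods, then back to 16.
Gain from deviating: (28−16) today; loss: (16−6) in each of the next 2 periods.
No-deviation condition: (16−6)(β+…+β^2) ≥ 28−16, i.e. β+…+β^2 ≥ 6/5.
At β = 4/5: β+…+β^2 = 1.4400 ≥ 1.2000.
So cooperation is sustainable.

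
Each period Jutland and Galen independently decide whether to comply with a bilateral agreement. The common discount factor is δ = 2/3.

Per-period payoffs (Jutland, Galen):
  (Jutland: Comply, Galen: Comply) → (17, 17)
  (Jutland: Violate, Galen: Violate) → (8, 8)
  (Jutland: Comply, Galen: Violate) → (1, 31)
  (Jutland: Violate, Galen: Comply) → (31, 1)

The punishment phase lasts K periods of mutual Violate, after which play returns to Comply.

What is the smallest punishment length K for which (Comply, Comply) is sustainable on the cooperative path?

IC: δ(1−δ^K)/(1−δ) ≥ (31−17)/(17−8) = 14/9.
With δ = 2/3: need 1 − δ^K ≥ 14/9·(1−2/3)/(2/3), i.e. δ^K ≤ 0.2222.
Since (2/3)^3 = 0.2963 and (2/3)^4 = 0.1975, the smallest such K is 4.

4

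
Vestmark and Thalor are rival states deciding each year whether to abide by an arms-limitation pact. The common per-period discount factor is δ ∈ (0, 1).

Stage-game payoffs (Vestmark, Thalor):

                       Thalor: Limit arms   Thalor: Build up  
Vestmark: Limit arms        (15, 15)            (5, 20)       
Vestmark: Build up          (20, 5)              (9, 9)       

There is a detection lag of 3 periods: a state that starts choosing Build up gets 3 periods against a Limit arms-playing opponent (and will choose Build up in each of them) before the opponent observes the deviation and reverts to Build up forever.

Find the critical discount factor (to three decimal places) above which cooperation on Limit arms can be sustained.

Deviating for the 3 undetected periods gains 20−15 = 5 per period over cooperation, then loses 15−9 = 6 per period forever once punishment starts.
Gain: 5(1 + δ + … + δ^2); loss: 6·δ^3/(1−δ).
No profitable deviation ⇔ 5(1−δ^3) ≤ 6·δ^3, i.e. δ^3 ≥ 5/(5+6) = 5/11.
Hence δ ≥ (5/11)^(1/3) ≈ 0.769.

0.769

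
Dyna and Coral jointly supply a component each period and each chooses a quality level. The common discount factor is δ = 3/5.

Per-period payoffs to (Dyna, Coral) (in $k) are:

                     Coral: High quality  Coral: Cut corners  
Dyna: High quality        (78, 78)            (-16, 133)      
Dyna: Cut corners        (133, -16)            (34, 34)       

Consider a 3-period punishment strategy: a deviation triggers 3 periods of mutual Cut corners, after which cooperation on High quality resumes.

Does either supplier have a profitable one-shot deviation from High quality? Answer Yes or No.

Comparing payoff streams over the 4 periods until play realigns: cooperate → 78(1+δ+…+δ^3); deviate → 133 + 34(δ+…+δ^3).
Cooperation is sustained iff (78−34)(δ+…+δ^3) ≥ 133−78.
δ+…+δ^3 = 3/5·(1−(3/5)^3)/(1−3/5) = 1.1760, and (133−78)/(78−34) = 1.2500.
1.1760 < 1.2500, so cooperation is not sustainable.

Yes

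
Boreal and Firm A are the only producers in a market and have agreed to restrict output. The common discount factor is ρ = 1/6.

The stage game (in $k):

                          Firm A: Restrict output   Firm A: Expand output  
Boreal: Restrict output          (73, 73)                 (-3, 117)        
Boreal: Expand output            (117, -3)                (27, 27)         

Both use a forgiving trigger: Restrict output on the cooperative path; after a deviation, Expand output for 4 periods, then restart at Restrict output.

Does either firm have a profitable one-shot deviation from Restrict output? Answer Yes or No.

Yes

A one-shot deviation gives 117 now, then 27 for 4 periods, then back to 73.
Gain from deviating: (117−73) today; loss: (73−27) in each of the next 4 periods.
No-deviation condition: (73−27)(ρ+…+ρ^4) ≥ 117−73, i.e. ρ+…+ρ^4 ≥ 22/23.
At ρ = 1/6: ρ+…+ρ^4 = 0.1998 < 0.9565.
So cooperation is not sustainable.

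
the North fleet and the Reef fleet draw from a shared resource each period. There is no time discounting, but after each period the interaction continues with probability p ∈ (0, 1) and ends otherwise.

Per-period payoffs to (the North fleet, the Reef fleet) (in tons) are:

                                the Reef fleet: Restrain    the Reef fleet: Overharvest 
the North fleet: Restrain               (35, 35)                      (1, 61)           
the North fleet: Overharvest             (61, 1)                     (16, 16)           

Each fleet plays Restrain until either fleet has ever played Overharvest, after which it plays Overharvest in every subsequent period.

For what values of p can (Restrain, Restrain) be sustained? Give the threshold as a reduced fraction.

26/45

With no time discounting, the continuation probability p plays the role of the discount factor.
Grim-trigger IC: 35/(1−p) ≥ 61 + 16p/(1−p) ⇒ p ≥ (61−35)/(61−16) = 26/45.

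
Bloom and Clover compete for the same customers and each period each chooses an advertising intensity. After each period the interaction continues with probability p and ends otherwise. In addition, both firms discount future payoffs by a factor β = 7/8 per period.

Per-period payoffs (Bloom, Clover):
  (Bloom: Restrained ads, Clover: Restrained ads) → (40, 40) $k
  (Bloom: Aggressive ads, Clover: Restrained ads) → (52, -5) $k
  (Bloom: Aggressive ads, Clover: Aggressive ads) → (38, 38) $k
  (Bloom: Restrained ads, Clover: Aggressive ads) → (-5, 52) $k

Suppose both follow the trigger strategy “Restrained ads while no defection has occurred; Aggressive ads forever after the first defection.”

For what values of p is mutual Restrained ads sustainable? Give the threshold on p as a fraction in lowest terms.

48/49

Expected continuation weight on next period's payoff is β·p = 7/8·p, which plays the role of the discount factor.
Cooperation requires 7/8·p ≥ (52−40)/(52−38) = 6/7, hence p ≥ 48/49.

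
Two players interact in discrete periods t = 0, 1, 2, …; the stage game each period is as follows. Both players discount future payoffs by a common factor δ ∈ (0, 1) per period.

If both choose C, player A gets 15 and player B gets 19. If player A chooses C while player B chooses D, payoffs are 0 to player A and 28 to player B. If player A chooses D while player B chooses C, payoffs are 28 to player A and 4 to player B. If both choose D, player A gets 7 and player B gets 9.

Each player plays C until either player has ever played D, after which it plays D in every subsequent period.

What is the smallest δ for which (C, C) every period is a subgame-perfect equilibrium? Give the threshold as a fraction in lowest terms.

player A's threshold: (28−15)/(28−7) = 13/21.
player B's threshold: (28−19)/(28−9) = 9/19.
13/21 > 9/19, so player A binds and δ* = 13/21.

13/21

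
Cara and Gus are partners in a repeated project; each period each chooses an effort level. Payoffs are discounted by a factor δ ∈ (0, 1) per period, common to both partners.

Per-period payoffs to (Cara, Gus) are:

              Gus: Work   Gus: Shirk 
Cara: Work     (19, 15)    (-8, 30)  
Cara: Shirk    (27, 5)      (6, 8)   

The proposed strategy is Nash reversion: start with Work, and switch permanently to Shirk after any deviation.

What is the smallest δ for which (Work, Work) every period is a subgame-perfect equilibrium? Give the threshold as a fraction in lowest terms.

15/22

For Cara: deviation gain 27−19 = 8, per-period punishment loss 19−6 = 13. IC gives δ ≥ 8/21.
For Gus: gain 15, loss 7 per period, so δ ≥ 15/22.
The tighter constraint is Gus's, so cooperation needs δ ≥ 15/22.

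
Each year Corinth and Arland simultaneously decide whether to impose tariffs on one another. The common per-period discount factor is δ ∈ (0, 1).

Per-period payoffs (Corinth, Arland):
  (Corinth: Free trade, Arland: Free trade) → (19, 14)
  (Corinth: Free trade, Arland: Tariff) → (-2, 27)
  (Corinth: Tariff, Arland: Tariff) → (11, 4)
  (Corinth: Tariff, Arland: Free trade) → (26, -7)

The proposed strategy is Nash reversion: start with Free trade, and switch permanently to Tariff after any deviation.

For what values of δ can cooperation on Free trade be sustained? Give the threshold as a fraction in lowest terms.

Corinth's threshold: (26−19)/(26−11) = 7/15.
Arland's threshold: (27−14)/(27−4) = 13/23.
7/15 < 13/23, so Arland binds and δ* = 13/23.

13/23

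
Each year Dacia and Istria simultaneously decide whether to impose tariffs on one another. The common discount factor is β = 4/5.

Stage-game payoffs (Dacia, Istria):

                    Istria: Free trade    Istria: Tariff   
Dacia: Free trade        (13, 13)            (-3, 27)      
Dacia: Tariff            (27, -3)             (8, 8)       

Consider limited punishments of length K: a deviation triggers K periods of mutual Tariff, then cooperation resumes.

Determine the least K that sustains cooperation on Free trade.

6

No profitable deviation requires (13−8)(β+…+β^K) ≥ 27−13, i.e. β+…+β^K ≥ 14/5 ≈ 2.8000.
With β = 4/5, the partial sums are K=1: 0.8000, K=2: 1.4400, K=3: 1.9520, K=4: 2.3616, K=5: 2.6893, K=6: 2.9514.
K = 6 is the first length at which the sum reaches 2.8000.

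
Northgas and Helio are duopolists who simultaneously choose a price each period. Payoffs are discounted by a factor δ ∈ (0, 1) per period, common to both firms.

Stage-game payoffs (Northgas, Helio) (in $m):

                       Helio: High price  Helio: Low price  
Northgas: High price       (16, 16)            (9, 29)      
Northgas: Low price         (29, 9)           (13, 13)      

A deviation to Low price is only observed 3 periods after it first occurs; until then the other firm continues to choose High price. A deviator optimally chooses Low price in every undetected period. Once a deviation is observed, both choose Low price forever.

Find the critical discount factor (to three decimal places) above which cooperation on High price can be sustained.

0.933

A deviator earns 29 for 3 periods, then 13 forever; cooperating earns 16 forever. Multiplying the IC by (1−δ):
16 ≥ 29(1−δ^3) + 13δ^3, so 16·δ^3 ≥ 13 and δ^3 ≥ 13/16.
δ ≥ (13/16)^(1/3) ≈ 0.933.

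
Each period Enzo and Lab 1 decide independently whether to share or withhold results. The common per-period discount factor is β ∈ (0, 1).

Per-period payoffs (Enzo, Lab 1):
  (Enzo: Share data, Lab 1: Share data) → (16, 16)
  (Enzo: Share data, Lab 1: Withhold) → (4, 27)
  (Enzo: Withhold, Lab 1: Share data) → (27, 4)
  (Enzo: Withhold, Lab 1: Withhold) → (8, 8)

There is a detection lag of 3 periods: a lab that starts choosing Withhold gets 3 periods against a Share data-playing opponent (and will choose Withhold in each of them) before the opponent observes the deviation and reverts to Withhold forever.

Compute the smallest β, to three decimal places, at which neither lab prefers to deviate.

Deviating for the 3 undetected periods gains 27−16 = 11 per period over cooperation, then loses 16−8 = 8 per period forever once punishment starts.
Gain: 11(1 + β + … + β^2); loss: 8·β^3/(1−β).
No profitable deviation ⇔ 11(1−β^3) ≤ 8·β^3, i.e. β^3 ≥ 11/(11+8) = 11/19.
Hence β ≥ (11/19)^(1/3) ≈ 0.833.

0.833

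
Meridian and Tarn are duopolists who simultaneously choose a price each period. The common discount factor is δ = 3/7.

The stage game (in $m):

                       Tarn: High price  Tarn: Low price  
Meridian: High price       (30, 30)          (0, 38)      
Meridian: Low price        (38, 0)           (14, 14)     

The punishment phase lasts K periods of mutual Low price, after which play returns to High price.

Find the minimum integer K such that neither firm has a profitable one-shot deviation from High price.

2

Need Σ_{k=1}^{K} δ^k ≥ (38−30)/(30−14) = 0.5000 at δ = 3/7.
At K = 1 the sum is 0.4286 < 0.5000; at K = 2 it is 0.6122 ≥ 0.5000.
So the minimum punishment length is K = 2.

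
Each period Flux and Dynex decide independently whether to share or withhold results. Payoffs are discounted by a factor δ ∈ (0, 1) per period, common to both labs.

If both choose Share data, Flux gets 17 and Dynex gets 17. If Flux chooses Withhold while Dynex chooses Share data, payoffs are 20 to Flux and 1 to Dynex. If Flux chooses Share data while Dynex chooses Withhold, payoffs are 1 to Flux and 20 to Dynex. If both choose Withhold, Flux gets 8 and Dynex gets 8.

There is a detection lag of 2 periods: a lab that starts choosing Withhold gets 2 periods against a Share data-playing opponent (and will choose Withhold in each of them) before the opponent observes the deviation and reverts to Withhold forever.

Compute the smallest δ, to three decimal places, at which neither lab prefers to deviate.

A deviator earns 20 for 2 periods, then 8 forever; cooperating earns 17 forever. Multiplying the IC by (1−δ):
17 ≥ 20(1−δ^2) + 8δ^2, so 12·δ^2 ≥ 3 and δ^2 ≥ 1/4.
δ ≥ (1/4)^(1/2) ≈ 0.500.

0.500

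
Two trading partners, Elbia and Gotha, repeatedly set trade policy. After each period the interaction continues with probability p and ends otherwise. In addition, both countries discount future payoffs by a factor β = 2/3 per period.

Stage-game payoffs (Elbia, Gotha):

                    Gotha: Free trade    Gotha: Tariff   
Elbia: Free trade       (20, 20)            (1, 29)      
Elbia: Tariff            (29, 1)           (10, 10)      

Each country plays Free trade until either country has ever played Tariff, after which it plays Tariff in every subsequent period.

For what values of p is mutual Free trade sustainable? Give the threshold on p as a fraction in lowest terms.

27/38

With continuation probability p and discount β, the effective per-period discount factor is βp.
Grim-trigger IC: βp ≥ (29−20)/(29−10) = 9/19.
So p ≥ (9/19)/(2/3) = 27/38.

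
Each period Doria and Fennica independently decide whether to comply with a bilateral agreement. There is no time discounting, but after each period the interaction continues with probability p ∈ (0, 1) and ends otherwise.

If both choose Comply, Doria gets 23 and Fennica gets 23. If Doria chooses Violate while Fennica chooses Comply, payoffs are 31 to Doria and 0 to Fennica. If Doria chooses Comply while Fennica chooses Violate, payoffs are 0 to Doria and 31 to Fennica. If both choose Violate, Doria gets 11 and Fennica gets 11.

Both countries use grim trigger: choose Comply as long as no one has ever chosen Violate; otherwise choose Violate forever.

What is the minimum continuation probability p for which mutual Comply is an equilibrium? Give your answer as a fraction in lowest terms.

Expected cooperation value is 23 + p·23 + p²·23 + … = 23/(1−p); deviation gives 31 + p·11/(1−p).
23 ≥ 31(1−p) + 11p ⇒ 20p ≥ 8 ⇒ p ≥ 8/20 = 2/5.

2/5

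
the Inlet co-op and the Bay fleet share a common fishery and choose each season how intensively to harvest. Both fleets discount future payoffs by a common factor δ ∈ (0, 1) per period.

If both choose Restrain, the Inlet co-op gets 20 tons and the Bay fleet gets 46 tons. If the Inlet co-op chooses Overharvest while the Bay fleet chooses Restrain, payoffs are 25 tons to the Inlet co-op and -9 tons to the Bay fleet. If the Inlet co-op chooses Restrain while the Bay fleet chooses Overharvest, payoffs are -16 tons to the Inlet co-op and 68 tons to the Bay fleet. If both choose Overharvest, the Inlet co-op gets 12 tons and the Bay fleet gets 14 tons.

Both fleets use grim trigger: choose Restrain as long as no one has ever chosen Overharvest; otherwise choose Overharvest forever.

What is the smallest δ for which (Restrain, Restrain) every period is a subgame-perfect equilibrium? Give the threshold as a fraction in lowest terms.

For the Inlet co-op: deviation gain 25−20 = 5, per-period punishment loss 20−12 = 8. IC gives δ ≥ 5/13.
For the Bay fleet: gain 22, loss 32 per period, so δ ≥ 22/54 = 11/27.
The tighter constraint is the Bay fleet's, so cooperation needs δ ≥ 11/27.

11/27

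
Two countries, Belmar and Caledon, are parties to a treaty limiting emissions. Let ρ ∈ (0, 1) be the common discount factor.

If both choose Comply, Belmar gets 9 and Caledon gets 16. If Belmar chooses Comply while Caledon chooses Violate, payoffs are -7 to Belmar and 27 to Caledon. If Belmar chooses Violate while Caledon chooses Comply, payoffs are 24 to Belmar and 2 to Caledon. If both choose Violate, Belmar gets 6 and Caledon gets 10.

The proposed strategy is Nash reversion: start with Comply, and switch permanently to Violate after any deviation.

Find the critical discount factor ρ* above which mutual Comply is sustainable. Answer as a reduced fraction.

Belmar's threshold: (24−9)/(24−6) = 5/6.
Caledon's threshold: (27−16)/(27−10) = 11/17.
5/6 > 11/17, so Belmar binds and ρ* = 5/6.

5/6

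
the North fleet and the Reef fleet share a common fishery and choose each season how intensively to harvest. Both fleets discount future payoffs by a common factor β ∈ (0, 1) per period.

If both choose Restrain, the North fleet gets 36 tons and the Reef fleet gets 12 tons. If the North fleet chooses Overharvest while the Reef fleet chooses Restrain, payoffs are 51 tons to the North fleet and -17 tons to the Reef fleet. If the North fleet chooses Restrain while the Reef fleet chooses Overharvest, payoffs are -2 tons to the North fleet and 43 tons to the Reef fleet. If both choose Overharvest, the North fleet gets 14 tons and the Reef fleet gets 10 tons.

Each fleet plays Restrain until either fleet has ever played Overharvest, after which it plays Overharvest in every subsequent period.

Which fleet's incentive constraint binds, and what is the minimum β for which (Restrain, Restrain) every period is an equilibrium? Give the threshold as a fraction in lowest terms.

the Reef fleet; β ≥ 31/33

the North fleet's threshold: (51−36)/(51−14) = 15/37.
the Reef fleet's threshold: (43−12)/(43−10) = 31/33.
15/37 < 31/33, so the Reef fleet binds and β* = 31/33.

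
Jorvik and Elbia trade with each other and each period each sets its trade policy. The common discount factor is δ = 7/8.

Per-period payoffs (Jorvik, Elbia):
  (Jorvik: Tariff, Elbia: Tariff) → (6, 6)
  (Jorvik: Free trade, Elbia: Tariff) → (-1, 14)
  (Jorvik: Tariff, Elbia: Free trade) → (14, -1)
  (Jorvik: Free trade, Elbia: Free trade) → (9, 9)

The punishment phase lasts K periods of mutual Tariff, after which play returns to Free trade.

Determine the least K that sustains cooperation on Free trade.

No profitable deviation requires (9−6)(δ+…+δ^K) ≥ 14−9, i.e. δ+…+δ^K ≥ 5/3 ≈ 1.6667.
With δ = 7/8, the partial sums are K=1: 0.8750, K=2: 1.6406, K=3: 2.3105.
K = 3 is the first length at which the sum reaches 1.6667.

3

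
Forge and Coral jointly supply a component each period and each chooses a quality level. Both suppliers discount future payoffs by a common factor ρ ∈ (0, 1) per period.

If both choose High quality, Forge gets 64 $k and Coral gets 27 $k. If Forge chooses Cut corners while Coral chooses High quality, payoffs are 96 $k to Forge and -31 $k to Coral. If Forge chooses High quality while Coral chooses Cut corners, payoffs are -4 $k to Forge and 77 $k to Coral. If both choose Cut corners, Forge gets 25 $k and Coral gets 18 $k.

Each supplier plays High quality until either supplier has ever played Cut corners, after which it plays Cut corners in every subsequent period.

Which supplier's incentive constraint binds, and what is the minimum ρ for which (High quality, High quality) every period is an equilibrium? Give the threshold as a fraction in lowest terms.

Forge's threshold: (96−64)/(96−25) = 32/71.
Coral's threshold: (77−27)/(77−18) = 50/59.
32/71 < 50/59, so Coral binds and ρ* = 50/59.

Coral; ρ ≥ 50/59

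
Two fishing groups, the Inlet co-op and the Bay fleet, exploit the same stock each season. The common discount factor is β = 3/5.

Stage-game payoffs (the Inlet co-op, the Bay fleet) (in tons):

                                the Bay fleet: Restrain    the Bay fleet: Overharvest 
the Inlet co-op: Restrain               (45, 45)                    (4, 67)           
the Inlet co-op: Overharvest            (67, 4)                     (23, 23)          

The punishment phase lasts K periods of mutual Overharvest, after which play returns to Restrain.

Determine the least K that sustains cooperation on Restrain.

3

Need Σ_{k=1}^{K} β^k ≥ (67−45)/(45−23) = 1.0000 at β = 3/5.
At K = 2 the sum is 0.9600 < 1.0000; at K = 3 it is 1.1760 ≥ 1.0000.
So the minimum punishment length is K = 3.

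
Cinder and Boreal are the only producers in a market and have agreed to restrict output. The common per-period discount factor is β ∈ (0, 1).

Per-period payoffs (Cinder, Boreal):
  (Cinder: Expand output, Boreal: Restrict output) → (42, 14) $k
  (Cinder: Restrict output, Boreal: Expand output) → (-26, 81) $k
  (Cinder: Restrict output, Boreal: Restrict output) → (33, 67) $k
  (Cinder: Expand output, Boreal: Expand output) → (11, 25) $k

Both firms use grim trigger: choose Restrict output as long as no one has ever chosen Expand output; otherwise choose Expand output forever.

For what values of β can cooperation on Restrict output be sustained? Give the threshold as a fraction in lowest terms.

Cinder's threshold: (42−33)/(42−11) = 9/31.
Boreal's threshold: (81−67)/(81−25) = 1/4.
9/31 > 1/4, so Cinder binds and β* = 9/31.

9/31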